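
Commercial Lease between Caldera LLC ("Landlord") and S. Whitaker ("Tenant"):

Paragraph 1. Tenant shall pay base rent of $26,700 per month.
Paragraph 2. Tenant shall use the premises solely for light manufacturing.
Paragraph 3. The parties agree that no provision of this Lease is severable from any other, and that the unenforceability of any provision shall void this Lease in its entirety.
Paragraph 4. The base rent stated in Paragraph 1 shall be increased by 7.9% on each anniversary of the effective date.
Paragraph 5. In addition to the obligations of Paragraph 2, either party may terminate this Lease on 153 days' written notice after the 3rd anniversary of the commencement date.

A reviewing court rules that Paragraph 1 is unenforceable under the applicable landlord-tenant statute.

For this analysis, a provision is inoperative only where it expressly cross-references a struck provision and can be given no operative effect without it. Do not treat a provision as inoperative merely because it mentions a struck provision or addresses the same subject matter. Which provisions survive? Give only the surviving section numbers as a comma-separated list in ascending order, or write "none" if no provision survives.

none

Paragraph 1 is struck. Paragraph 4 has no operative effect of its own apart from Paragraph 1 and is therefore inoperative. Paragraph 3 provides that the Lease is not severable, so the invalidity of any one provision voids the entire Lease. No provision of the Lease survives.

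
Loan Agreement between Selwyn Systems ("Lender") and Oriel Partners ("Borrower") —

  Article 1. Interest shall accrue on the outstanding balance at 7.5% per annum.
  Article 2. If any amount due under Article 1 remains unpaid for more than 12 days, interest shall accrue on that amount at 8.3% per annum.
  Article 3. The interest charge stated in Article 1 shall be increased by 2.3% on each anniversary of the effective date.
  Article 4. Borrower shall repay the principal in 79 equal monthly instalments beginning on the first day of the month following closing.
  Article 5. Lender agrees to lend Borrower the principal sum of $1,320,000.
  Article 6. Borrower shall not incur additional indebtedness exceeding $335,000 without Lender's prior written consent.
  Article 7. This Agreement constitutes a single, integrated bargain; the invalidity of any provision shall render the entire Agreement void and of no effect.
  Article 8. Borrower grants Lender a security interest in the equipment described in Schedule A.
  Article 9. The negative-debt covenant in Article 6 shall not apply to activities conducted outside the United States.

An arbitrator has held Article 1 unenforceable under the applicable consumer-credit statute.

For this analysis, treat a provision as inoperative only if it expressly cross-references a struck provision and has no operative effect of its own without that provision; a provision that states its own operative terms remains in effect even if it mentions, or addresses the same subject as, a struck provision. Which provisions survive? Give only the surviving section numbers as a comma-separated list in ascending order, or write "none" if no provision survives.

none

Article 1 is struck. Article 2 operates only by reference to Article 1, so it falls with Article 1. Article 3 operates only by reference to Article 1, so it falls with Article 1. Article 7 provides that the Agreement is not severable, so the invalidity of any one provision voids the entire Agreement. No provision of the Agreement survives.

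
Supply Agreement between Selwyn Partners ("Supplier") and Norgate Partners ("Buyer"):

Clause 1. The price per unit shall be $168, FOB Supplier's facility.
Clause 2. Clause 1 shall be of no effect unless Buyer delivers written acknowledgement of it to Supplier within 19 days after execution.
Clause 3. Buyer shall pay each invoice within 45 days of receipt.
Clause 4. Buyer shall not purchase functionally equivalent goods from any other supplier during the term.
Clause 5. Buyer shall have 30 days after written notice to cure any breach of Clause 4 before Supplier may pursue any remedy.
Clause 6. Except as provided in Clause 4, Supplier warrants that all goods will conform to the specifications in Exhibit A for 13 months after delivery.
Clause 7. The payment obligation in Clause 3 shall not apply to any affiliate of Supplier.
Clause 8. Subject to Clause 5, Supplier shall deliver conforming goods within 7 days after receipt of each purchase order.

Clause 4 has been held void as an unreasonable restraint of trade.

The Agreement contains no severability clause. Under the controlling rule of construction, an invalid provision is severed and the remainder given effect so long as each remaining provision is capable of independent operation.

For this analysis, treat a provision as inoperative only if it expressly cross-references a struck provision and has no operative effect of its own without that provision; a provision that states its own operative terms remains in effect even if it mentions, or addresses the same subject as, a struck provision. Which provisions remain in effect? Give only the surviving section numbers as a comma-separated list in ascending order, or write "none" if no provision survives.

Clause 4 is struck. The only function of Clause 5 is the cure period for breach of Clause 4, so it cannot stand once Clause 4 is removed. Clause 8 mentions Clause 5 but its own obligation stands independently of Clause 5, so Clause 8 is not affected. Although Clause 6 refers to Clause 4, its operative terms do not depend on Clause 4, so it remains in effect. With no severability clause, the stated default rule severs what cannot stand and enforces each remaining provision that can operate on its own. That leaves Clause 1, Clause 2, Clause 3, Clause 6, Clause 7, and Clause 8 in effect.

1, 2, 3, 6, 7, 8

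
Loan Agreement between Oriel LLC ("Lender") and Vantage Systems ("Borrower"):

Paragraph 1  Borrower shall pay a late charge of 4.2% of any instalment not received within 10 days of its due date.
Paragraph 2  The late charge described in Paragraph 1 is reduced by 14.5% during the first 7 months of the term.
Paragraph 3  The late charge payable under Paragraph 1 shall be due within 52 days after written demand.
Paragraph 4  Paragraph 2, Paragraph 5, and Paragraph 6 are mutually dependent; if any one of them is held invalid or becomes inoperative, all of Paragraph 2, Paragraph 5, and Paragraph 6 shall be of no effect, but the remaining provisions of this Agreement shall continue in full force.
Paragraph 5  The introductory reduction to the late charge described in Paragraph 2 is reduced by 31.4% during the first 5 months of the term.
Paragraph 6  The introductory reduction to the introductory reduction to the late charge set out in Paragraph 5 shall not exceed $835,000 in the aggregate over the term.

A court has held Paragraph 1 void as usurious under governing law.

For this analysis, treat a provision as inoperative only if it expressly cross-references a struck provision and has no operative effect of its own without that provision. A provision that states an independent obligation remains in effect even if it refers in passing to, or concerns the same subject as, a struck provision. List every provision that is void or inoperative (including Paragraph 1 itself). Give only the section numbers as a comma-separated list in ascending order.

1, 2, 3, 5, 6

Paragraph 1 is struck. Paragraph 2 does nothing except set the introductory reduction to the late charge by reference to Paragraph 1; with Paragraph 1 gone it has no independent effect and is inoperative. Paragraph 3 operates only by reference to Paragraph 1, so it falls with Paragraph 1. Paragraph 5 operates only by reference to Paragraph 2, so it falls with Paragraph 2. Paragraph 6 has no operative effect of its own apart from Paragraph 5 and is therefore inoperative. Paragraph 4 declares Paragraph 2, Paragraph 5, and Paragraph 6 mutually dependent; since one of them has fallen, all of them are of no effect. The remainder continues in force under Paragraph 4. Only Paragraph 4 remains in effect.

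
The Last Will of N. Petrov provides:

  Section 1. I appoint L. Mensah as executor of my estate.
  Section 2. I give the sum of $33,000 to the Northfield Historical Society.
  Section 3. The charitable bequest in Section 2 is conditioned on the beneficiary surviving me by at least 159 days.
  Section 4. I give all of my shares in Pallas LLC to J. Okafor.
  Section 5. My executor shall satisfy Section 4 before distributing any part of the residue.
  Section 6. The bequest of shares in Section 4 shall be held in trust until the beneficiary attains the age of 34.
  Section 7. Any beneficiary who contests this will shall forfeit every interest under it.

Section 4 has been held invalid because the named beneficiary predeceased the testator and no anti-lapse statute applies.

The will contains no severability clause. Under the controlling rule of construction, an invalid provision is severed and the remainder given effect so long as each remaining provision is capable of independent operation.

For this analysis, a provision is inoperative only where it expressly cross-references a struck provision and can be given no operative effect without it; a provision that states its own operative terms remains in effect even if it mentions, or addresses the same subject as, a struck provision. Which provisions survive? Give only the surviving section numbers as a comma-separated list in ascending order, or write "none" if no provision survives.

1, 2, 3, 7

Section 4 is struck. Section 5 merely fixes the priority direction for Section 4; with Section 4 gone it has nothing to operate on and falls away. Section 6 operates only by reference to Section 4, so it falls with Section 4. With no severability clause, the stated default rule severs what cannot stand and enforces each remaining provision that can operate on its own. Section 1, Section 2, Section 3, and Section 7 remain in effect.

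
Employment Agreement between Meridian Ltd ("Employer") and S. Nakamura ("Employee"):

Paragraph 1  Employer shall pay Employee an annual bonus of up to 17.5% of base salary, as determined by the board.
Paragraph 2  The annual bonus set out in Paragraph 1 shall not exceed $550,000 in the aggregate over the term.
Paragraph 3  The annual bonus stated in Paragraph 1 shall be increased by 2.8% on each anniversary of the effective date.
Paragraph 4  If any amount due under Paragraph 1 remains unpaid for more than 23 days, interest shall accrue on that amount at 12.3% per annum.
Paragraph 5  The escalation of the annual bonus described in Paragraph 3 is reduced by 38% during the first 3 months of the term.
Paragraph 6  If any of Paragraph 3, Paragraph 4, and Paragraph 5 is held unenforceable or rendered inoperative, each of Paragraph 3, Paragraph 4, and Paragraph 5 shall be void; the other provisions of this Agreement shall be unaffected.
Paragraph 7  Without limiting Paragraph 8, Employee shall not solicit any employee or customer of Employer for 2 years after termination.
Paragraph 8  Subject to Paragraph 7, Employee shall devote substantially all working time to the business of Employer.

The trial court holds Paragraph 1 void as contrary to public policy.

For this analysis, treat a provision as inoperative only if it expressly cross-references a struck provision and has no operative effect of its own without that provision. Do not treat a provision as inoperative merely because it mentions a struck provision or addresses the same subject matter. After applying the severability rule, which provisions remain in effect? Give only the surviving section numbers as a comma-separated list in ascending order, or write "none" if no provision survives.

Paragraph 1 is struck. Paragraph 2 has no operative effect of its own apart from Paragraph 1 and is therefore inoperative. Paragraph 3 does nothing except set the escalation of the annual bonus by reference to Paragraph 1; with Paragraph 1 gone it has no independent effect and is inoperative. Paragraph 4 does nothing except set the default interest on the annual bonus by reference to Paragraph 1; with Paragraph 1 gone it has no independent effect and is inoperative. Paragraph 5 has no operative effect of its own apart from Paragraph 3 and is therefore inoperative. Paragraph 6 declares Paragraph 3, Paragraph 4, and Paragraph 5 mutually dependent; since one of them has fallen, all of them are of no effect. The remainder continues in force under Paragraph 6. That leaves Paragraph 6, Paragraph 7, and Paragraph 8 in effect.

6, 7, 8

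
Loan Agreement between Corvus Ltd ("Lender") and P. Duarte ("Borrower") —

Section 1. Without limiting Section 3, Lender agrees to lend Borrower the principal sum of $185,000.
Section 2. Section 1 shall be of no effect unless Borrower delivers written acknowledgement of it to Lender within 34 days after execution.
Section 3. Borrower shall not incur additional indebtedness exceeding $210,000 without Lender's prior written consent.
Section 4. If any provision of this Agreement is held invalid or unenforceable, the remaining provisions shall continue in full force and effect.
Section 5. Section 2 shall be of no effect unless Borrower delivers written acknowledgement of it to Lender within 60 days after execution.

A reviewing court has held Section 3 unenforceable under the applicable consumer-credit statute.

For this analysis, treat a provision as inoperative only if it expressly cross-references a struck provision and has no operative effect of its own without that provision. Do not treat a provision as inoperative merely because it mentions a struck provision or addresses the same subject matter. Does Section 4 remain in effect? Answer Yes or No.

Yes

Section 3 is struck. Section 1 mentions Section 3 but its own obligation stands independently of Section 3, so Section 1 is not affected. No other provision's operative terms depend on Section 3. Under the severability clause in Section 4, the remaining provisions continue in force. The provisions still in force are Section 1, Section 2, Section 4, and Section 5. Section 4 is among the surviving provisions, so the answer is yes.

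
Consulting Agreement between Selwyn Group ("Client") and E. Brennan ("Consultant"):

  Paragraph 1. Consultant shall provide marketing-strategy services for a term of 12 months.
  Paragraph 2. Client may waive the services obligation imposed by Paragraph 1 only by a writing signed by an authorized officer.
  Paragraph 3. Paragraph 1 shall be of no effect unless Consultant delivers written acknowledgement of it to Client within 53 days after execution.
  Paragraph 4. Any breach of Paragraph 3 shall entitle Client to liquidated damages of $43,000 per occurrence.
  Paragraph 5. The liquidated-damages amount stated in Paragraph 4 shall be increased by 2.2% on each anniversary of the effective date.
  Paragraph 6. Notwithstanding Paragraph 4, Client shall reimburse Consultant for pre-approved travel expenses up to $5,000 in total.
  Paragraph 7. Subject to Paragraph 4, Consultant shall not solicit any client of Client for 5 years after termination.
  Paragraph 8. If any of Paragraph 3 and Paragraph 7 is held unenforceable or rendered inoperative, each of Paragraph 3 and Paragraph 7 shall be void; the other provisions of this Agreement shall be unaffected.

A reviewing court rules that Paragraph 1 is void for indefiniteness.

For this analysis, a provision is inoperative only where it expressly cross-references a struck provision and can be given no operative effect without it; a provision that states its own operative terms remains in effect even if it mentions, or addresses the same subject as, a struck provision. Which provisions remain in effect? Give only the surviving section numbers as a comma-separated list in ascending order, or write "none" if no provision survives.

Paragraph 1 is struck. Paragraph 2 operates only by reference to Paragraph 1, so it falls with Paragraph 1. Paragraph 3 has no operative effect of its own apart from Paragraph 1 and is therefore inoperative. Paragraph 4 has no operative effect of its own apart from Paragraph 3 and is therefore inoperative. Paragraph 5 operates only by reference to Paragraph 4, so it falls with Paragraph 4. Paragraph 6 mentions Paragraph 4 but its own obligation stands independently of Paragraph 4, so Paragraph 6 is not affected. Paragraph 8 declares Paragraph 3 and Paragraph 7 mutually dependent; since one of them has fallen, all of them are of no effect. That brings down Paragraph 7 as well. The remainder continues in force under Paragraph 8. The provisions still in force are Paragraph 6 and Paragraph 8.

6, 8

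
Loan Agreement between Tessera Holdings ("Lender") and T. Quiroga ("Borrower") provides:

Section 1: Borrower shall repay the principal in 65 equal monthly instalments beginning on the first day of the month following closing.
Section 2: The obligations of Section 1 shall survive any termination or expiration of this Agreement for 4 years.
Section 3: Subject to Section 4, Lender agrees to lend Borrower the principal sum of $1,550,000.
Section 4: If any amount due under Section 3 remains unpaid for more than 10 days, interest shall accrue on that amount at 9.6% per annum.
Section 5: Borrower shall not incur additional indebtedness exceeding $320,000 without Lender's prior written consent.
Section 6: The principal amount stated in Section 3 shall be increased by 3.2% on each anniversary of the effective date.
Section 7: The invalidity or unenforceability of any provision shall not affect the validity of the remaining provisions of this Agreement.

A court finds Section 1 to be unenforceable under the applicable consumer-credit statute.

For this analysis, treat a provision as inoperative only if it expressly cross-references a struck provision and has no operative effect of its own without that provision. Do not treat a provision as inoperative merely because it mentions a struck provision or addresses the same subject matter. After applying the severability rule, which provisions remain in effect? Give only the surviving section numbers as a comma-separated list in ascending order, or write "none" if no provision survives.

Section 1 is struck. Section 2 merely fixes the survival period for Section 1; with Section 1 gone it has nothing to operate on and falls away. Section 7 is a severability clause and preserves every provision that can still be given independent effect. That leaves Section 3, Section 4, Section 5, Section 6, and Section 7 in effect.

3, 4, 5, 6, 7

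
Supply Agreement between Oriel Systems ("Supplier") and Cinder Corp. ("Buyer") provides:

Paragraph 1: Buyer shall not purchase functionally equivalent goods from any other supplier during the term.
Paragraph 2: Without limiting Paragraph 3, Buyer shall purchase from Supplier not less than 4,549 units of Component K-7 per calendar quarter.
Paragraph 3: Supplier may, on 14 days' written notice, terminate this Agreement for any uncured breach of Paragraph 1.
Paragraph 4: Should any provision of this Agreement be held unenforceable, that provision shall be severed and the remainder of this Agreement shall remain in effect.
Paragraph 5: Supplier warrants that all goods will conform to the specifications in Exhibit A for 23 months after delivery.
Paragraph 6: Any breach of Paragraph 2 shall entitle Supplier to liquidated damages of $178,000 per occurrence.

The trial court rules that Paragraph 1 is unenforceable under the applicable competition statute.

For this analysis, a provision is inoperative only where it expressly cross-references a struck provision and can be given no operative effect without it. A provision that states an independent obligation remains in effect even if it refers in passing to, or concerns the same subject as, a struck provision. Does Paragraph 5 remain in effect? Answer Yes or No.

Paragraph 1 is struck. Paragraph 3 merely fixes the termination right for breach of Paragraph 1; with Paragraph 1 gone it has nothing to operate on and falls away. Although Paragraph 2 refers to Paragraph 3, its operative terms do not depend on Paragraph 3, so it remains in effect. Paragraph 4 is a severability clause and preserves every provision that can still be given independent effect. The provisions still in force are Paragraph 2, Paragraph 4, Paragraph 5, and Paragraph 6. Paragraph 5 is among the surviving provisions, so the answer is yes.

Yes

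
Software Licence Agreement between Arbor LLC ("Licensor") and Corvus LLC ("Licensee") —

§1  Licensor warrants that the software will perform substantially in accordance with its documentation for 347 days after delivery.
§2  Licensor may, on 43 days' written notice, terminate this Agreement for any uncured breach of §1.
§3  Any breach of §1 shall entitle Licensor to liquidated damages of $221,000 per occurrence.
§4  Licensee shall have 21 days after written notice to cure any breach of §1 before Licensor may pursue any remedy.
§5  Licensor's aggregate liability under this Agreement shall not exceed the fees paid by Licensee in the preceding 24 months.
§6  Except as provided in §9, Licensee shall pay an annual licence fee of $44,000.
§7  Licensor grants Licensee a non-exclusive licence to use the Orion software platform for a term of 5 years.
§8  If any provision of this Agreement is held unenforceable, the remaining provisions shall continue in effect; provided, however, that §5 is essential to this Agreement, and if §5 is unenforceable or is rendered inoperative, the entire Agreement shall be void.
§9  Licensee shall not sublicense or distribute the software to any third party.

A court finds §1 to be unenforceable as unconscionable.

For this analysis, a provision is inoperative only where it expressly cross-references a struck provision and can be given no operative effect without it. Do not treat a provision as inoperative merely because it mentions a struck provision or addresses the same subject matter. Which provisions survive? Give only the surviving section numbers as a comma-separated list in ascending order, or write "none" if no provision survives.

§1 is struck. The only function of §2 is the termination right for breach of §1, so it cannot stand once §1 is removed. The whole of §3 is the liquidated-damages amount, defined by reference to §1, so §3 cannot stand once §1 is removed. §4 merely fixes the cure period for breach of §1; with §1 gone it has nothing to operate on and falls away. §8 makes §5 an essential term, but §5 is unaffected, so the severability proviso in §8 preserves the remaining provisions. The provisions still in force are §5, §6, §7, §8, and §9.

5, 6, 7, 8, 9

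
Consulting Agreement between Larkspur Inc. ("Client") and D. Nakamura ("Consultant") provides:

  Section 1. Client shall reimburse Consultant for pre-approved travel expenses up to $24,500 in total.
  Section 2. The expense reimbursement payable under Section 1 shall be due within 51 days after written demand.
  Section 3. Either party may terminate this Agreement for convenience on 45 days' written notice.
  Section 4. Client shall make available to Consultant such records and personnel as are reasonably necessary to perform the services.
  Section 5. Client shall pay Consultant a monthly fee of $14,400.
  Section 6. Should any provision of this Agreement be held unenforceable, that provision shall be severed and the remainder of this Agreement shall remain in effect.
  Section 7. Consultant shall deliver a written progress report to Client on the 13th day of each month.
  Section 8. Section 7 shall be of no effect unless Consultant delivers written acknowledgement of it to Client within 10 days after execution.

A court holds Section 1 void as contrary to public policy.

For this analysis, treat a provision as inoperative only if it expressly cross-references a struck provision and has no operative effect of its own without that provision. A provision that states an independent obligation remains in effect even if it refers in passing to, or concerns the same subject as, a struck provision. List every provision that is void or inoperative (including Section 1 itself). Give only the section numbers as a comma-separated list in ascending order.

1, 2

Section 1 is struck. Section 2 operates only by reference to Section 1, so it falls with Section 1. Section 6 is a severability clause and preserves every provision that can still be given independent effect. The provisions still in force are Section 3, Section 4, Section 5, Section 6, Section 7, and Section 8.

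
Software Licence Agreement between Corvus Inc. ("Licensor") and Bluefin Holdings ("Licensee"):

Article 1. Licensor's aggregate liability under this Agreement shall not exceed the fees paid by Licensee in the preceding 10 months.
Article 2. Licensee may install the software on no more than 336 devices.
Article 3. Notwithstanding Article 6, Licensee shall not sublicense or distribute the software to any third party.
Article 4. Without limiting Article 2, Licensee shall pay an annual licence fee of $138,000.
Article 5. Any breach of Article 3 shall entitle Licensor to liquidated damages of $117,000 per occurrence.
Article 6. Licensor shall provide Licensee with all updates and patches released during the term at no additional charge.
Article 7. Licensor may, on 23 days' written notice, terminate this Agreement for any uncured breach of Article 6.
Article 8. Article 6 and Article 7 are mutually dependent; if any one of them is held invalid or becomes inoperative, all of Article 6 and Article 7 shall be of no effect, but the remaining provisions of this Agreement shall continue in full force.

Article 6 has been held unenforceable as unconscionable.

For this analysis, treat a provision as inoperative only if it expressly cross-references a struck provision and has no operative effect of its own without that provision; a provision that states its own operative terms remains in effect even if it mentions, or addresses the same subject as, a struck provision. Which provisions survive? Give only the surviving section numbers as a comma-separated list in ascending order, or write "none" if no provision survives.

1, 2, 3, 4, 5, 8

Article 6 is struck. The only function of Article 7 is the termination right for breach of Article 6, so it cannot stand once Article 6 is removed. Although Article 3 refers to Article 6, its operative terms do not depend on Article 6, so it remains in effect. Article 8 declares Article 6 and Article 7 mutually dependent; since one of them has fallen, all of them are of no effect. The remainder continues in force under Article 8. The provisions still in force are Article 1, Article 2, Article 3, Article 4, Article 5, and Article 8.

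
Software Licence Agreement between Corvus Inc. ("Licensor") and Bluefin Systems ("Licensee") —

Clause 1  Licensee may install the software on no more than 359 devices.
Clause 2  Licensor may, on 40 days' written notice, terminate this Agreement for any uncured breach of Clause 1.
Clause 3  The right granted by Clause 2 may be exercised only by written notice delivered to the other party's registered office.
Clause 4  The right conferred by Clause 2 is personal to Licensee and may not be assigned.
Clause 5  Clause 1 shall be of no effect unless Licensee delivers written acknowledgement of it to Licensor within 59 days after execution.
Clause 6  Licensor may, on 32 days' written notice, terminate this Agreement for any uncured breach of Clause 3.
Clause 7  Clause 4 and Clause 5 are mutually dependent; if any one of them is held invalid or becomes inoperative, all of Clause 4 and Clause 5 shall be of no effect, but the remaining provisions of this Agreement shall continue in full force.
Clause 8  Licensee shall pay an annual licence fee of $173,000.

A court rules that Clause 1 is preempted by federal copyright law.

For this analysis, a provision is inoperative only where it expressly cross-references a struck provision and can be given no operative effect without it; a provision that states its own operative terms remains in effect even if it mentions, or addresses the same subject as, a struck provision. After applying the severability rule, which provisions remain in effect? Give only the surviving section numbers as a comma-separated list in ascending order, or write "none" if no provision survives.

7, 8

Clause 1 is struck. The only function of Clause 2 is the termination right for breach of Clause 1, so it cannot stand once Clause 1 is removed. Clause 5 merely fixes the acknowledgement condition for Clause 1; with Clause 1 gone it has nothing to operate on and falls away. Clause 3 operates only by reference to Clause 2, so it falls with Clause 2. Clause 4 merely fixes the non-assignment of Clause 2; with Clause 2 gone it has nothing to operate on and falls away. Clause 6 merely fixes the termination right for breach of Clause 3; with Clause 3 gone it has nothing to operate on and falls away. Clause 7 declares Clause 4 and Clause 5 mutually dependent; since one of them has fallen, all of them are of no effect. The remainder continues in force under Clause 7. The provisions still in force are Clause 7 and Clause 8.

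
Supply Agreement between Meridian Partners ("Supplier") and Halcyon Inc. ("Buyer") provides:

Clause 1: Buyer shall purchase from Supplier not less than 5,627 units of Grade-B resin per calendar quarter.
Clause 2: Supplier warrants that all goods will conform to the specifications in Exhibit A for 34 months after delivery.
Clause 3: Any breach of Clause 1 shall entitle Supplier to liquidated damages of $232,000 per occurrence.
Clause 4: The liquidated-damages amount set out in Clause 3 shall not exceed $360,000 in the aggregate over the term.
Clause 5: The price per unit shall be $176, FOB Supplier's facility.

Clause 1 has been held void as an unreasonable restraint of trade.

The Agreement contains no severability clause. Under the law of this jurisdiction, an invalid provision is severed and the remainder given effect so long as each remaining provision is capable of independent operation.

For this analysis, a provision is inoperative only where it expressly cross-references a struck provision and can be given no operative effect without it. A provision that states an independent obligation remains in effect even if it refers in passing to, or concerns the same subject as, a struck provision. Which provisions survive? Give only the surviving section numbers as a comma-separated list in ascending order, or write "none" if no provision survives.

Clause 1 is struck. The whole of Clause 3 is the liquidated-damages amount, defined by reference to Clause 1, so Clause 3 cannot stand once Clause 1 is removed. Clause 4 does nothing except set the aggregate cap on the liquidated-damages amount by reference to Clause 3; with Clause 3 gone it has no independent effect and is inoperative. Under the stated default rule, only provisions that cannot operate independently fall away; the rest are enforced. That leaves Clause 2 and Clause 5 in effect.

2, 5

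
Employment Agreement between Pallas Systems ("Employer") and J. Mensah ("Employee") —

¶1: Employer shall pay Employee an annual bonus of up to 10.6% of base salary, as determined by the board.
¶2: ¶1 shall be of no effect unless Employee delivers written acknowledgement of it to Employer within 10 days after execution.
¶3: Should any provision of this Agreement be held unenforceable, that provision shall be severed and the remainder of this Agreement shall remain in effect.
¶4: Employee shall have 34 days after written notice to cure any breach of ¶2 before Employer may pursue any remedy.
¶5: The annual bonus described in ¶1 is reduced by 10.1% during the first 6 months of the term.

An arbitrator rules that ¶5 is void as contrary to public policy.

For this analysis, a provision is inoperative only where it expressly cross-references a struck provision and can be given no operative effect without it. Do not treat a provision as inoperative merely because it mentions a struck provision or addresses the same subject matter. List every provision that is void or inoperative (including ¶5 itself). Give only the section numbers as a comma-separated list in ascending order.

5

¶5 is struck. No other provision's operative terms depend on ¶5. Under the severability clause in ¶3, the remaining provisions continue in force. That leaves ¶1, ¶2, ¶3, and ¶4 in effect.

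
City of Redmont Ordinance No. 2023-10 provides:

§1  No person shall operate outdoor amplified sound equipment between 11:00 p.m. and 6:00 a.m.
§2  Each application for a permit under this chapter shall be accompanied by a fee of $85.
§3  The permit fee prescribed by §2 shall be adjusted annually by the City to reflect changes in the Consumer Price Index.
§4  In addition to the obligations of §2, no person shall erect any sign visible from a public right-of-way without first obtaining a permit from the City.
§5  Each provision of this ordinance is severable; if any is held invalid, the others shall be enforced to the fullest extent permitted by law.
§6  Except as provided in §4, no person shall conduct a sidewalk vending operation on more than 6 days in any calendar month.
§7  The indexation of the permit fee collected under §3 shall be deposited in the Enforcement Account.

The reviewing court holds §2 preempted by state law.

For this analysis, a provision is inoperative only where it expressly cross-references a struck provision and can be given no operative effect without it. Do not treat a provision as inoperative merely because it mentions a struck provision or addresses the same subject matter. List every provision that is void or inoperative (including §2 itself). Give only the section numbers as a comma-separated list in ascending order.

§2 is struck. §3 operates only by reference to §2, so it falls with §2. §7 does nothing except set the disposition of the indexation of the permit fee by reference to §3; with §3 gone it has no independent effect and is inoperative. §4 mentions §2 but its own obligation stands independently of §2, so §4 is not affected. §5 is a severability clause and preserves every provision that can still be given independent effect. §1, §4, §5, and §6 remain in effect.

2, 3, 7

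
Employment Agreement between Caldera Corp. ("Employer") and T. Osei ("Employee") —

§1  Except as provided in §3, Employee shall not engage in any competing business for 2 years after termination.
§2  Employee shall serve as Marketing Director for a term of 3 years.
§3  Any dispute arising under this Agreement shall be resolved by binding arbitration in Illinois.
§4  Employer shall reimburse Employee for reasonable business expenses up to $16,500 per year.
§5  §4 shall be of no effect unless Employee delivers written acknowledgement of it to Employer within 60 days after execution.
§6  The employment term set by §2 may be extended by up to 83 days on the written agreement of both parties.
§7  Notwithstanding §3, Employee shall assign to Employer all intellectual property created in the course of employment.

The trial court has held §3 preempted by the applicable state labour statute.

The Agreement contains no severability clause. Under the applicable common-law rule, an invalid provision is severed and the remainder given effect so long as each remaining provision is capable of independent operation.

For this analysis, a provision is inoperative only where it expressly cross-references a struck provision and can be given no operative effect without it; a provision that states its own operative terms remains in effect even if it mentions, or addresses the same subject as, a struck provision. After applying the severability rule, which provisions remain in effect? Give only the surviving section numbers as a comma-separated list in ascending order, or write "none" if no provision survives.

§3 is struck. Although §7 refers to §3, its operative terms do not depend on §3, so it remains in effect. §1 mentions §3 but its own obligation stands independently of §3, so §1 is not affected. Nothing else in the Agreement is defined by reference to §3. Under the stated default rule, only provisions that cannot operate independently fall away; the rest are enforced. §1, §2, §4, §5, §6, and §7 remain in effect.

1, 2, 4, 5, 6, 7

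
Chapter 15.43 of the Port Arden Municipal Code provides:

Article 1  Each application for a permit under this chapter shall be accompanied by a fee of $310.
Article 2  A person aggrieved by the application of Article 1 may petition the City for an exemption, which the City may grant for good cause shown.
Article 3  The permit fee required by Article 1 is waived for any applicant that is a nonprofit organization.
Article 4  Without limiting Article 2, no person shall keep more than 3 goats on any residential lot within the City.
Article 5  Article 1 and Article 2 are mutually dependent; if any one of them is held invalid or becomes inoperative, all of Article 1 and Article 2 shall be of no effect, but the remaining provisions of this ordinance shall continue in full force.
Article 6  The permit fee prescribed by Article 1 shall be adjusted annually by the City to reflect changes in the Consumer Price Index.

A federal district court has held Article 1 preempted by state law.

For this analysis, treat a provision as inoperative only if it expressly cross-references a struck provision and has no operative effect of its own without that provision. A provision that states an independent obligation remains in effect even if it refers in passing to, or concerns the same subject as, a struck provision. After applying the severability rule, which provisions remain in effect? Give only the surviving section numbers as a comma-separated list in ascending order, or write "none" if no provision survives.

Article 1 is struck. Article 2 operates only by reference to Article 1, so it falls with Article 1. Article 3 does nothing except set the nonprofit waiver of the permit fee by reference to Article 1; with Article 1 gone it has no independent effect and is inoperative. Article 6 operates only by reference to Article 1, so it falls with Article 1. Although Article 4 refers to Article 2, its operative terms do not depend on Article 2, so it remains in effect. Article 5 declares Article 1 and Article 2 mutually dependent; since one of them has fallen, all of them are of no effect. The remainder continues in force under Article 5. The provisions still in force are Article 4 and Article 5.

4, 5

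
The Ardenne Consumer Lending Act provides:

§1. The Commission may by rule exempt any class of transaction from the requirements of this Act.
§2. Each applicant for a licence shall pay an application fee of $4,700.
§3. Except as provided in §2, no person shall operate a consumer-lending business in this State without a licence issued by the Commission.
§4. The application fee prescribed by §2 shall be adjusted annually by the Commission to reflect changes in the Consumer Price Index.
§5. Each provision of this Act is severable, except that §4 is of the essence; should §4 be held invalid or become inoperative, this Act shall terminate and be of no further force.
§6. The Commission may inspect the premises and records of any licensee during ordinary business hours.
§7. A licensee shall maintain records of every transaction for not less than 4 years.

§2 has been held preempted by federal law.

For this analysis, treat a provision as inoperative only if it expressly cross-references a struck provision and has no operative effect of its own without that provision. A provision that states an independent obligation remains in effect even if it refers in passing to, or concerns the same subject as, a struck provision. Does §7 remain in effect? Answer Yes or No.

No

§2 is struck. §4 operates only by reference to §2, so it falls with §2. §5 makes §4 an essential term, and §4 has been rendered inoperative by the cascade; under §5, the entire Act is therefore void. No provision of the Act survives. §7 is among the inoperative provisions, so the answer is no.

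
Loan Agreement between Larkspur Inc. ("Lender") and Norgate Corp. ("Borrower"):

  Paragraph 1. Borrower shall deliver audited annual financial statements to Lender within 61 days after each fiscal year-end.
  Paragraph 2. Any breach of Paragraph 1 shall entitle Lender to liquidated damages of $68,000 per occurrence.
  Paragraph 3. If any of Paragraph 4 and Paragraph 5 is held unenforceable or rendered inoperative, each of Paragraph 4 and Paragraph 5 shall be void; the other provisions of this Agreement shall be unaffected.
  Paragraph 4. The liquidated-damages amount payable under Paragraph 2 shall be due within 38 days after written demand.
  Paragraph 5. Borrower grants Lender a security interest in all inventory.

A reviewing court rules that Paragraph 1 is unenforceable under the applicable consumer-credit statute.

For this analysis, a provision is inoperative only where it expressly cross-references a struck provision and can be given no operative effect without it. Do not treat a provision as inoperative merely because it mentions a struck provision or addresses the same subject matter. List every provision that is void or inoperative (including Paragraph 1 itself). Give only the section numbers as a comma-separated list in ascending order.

1, 2, 4, 5

Paragraph 1 is struck. Paragraph 2 does nothing except set the liquidated-damages amount by reference to Paragraph 1; with Paragraph 1 gone it has no independent effect and is inoperative. Paragraph 4 operates only by reference to Paragraph 2, so it falls with Paragraph 2. Paragraph 3 declares Paragraph 4 and Paragraph 5 mutually dependent; since one of them has fallen, all of them are of no effect. That brings down Paragraph 5 as well. The remainder continues in force under Paragraph 3. Only Paragraph 3 remains in effect.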